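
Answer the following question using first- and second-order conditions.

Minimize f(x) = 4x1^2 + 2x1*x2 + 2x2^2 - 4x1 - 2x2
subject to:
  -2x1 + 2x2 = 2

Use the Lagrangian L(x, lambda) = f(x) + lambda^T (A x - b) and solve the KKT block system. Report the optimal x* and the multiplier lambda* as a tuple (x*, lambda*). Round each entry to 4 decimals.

Form the Lagrangian:
  L(x, lambda) = (1/2) x^T Q x + c^T x + lambda^T (A x - b)
Stationarity (grad_x L = 0): Q x + c + A^T lambda = 0.
Primal feasibility: A x = b.

This gives the KKT block system:
  [ Q   A^T ] [ x     ]   [-c ]
  [ A    0  ] [ lambda ] = [ b ]

Solving the linear system:
  x*      = (0, 1)
  lambda* = (-1)
  f(x*)   = 0

x* = (0, 1), lambda* = (-1)


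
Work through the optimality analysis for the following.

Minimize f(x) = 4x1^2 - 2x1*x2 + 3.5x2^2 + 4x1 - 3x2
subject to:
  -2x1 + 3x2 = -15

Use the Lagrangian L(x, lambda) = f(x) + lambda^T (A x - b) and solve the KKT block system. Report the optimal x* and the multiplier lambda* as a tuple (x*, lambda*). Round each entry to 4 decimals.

Form the Lagrangian:
  L(x, lambda) = (1/2) x^T Q x + c^T x + lambda^T (A x - b)
Stationarity (grad_x L = 0): Q x + c + A^T lambda = 0.
Primal feasibility: A x = b.

This gives the KKT block system:
  [ Q   A^T ] [ x     ]   [-c ]
  [ A    0  ] [ lambda ] = [ b ]

Solving the linear system:
  x*      = (1.3421, -4.1053)
  lambda* = (11.4737)
  f(x*)   = 94.8947

x* = (1.3421, -4.1053), lambda* = (11.4737)


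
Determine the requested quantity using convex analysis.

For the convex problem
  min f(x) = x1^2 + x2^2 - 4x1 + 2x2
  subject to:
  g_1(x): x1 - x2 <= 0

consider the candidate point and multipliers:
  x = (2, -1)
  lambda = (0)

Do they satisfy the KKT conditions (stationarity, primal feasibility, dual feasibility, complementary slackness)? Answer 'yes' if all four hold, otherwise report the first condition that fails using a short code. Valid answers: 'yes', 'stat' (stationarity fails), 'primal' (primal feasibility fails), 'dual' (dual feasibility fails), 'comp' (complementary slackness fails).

Gradient of f: grad f(x) = Q x + c = (0, 0)
Constraint values g_i(x) = a_i^T x - b_i:
  g_1((2, -1)) = 3
Stationarity residual: grad f(x) + sum_i lambda_i a_i = (0, 0)
  -> stationarity OK
Primal feasibility (all g_i <= 0): FAILS
Dual feasibility (all lambda_i >= 0): OK
Complementary slackness (lambda_i * g_i(x) = 0 for all i): OK

Verdict: the first failing condition is primal_feasibility -> primal.

primal


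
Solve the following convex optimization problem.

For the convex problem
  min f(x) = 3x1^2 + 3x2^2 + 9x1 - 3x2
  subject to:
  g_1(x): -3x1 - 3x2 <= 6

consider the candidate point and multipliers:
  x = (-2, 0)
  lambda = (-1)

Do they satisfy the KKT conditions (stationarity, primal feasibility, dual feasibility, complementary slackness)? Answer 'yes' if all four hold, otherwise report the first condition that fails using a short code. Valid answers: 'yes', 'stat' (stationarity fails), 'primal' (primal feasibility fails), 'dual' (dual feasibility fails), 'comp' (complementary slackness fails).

Gradient of f: grad f(x) = Q x + c = (-3, -3)
Constraint values g_i(x) = a_i^T x - b_i:
  g_1((-2, 0)) = 0
Stationarity residual: grad f(x) + sum_i lambda_i a_i = (0, 0)
  -> stationarity OK
Primal feasibility (all g_i <= 0): OK
Dual feasibility (all lambda_i >= 0): FAILS
Complementary slackness (lambda_i * g_i(x) = 0 for all i): OK

Verdict: the first failing condition is dual_feasibility -> dual.

dual


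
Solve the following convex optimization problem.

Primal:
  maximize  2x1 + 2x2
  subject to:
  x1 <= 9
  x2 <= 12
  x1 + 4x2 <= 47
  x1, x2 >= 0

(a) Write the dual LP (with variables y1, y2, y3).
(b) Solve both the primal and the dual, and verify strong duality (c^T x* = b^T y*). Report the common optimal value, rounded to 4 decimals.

The standard primal-dual pair for 'max c^T x s.t. A x <= b, x >= 0' is:
  Dual:  min b^T y  s.t.  A^T y >= c,  y >= 0.

So the dual LP is:
  minimize  9y1 + 12y2 + 47y3
  subject to:
    y1 + y3 >= 2
    y2 + 4y3 >= 2
    y1, y2, y3 >= 0

Solving the primal: x* = (9, 9.5).
  primal value c^T x* = 37.
Solving the dual: y* = (1.5, 0, 0.5).
  dual value b^T y* = 37.
Strong duality: c^T x* = b^T y*. Confirmed.

37


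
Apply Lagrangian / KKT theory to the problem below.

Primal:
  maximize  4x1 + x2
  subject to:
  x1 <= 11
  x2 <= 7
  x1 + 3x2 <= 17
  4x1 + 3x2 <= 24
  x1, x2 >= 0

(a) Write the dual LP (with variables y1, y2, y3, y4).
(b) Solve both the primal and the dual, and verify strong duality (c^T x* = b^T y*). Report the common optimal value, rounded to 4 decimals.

The standard primal-dual pair for 'max c^T x s.t. A x <= b, x >= 0' is:
  Dual:  min b^T y  s.t.  A^T y >= c,  y >= 0.

So the dual LP is:
  minimize  11y1 + 7y2 + 17y3 + 24y4
  subject to:
    y1 + y3 + 4y4 >= 4
    y2 + 3y3 + 3y4 >= 1
    y1, y2, y3, y4 >= 0

Solving the primal: x* = (6, 0).
  primal value c^T x* = 24.
Solving the dual: y* = (0, 0, 0, 1).
  dual value b^T y* = 24.
Strong duality: c^T x* = b^T y*. Confirmed.

24


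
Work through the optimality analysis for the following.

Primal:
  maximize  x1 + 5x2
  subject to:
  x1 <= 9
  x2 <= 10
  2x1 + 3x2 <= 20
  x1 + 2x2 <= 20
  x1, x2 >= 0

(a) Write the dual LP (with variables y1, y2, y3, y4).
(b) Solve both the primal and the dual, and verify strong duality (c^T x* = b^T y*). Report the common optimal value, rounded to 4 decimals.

The standard primal-dual pair for 'max c^T x s.t. A x <= b, x >= 0' is:
  Dual:  min b^T y  s.t.  A^T y >= c,  y >= 0.

So the dual LP is:
  minimize  9y1 + 10y2 + 20y3 + 20y4
  subject to:
    y1 + 2y3 + y4 >= 1
    y2 + 3y3 + 2y4 >= 5
    y1, y2, y3, y4 >= 0

Solving the primal: x* = (0, 6.6667).
  primal value c^T x* = 33.3333.
Solving the dual: y* = (0, 0, 1.6667, 0).
  dual value b^T y* = 33.3333.
Strong duality: c^T x* = b^T y*. Confirmed.

33.3333


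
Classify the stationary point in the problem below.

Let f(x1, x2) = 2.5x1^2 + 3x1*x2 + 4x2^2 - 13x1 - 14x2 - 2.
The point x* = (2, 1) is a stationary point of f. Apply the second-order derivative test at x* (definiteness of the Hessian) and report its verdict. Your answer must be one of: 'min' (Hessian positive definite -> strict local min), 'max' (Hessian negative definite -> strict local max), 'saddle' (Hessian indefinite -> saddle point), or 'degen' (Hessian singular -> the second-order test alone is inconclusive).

Compute the Hessian H = grad^2 f:
  H = [[5, 3], [3, 8]]
Verify stationarity: grad f(x*) = H x* + g = (0, 0).
Eigenvalues of H: 3.1459, 9.8541.
Both eigenvalues > 0, so H is positive definite -> x* is a strict local min.

min


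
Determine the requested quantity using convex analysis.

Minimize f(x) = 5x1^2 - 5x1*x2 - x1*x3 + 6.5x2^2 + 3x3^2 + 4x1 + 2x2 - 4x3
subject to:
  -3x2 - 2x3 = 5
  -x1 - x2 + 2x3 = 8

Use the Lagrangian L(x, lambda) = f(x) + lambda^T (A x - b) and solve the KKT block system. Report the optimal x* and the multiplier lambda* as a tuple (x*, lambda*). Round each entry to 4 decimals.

Form the Lagrangian:
  L(x, lambda) = (1/2) x^T Q x + c^T x + lambda^T (A x - b)
Stationarity (grad_x L = 0): Q x + c + A^T lambda = 0.
Primal feasibility: A x = b.

This gives the KKT block system:
  [ Q   A^T ] [ x     ]   [-c ]
  [ A    0  ] [ lambda ] = [ b ]

Solving the linear system:
  x*      = (-2.3706, -2.6573, 1.486)
  lambda* = (-4.2622, -7.9056)
  f(x*)   = 31.9073

x* = (-2.3706, -2.6573, 1.486), lambda* = (-4.2622, -7.9056)


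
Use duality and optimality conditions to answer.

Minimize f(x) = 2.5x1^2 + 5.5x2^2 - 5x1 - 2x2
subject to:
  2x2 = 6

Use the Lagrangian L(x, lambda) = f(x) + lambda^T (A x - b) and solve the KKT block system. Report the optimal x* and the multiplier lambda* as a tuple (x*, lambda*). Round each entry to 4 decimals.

Form the Lagrangian:
  L(x, lambda) = (1/2) x^T Q x + c^T x + lambda^T (A x - b)
Stationarity (grad_x L = 0): Q x + c + A^T lambda = 0.
Primal feasibility: A x = b.

This gives the KKT block system:
  [ Q   A^T ] [ x     ]   [-c ]
  [ A    0  ] [ lambda ] = [ b ]

Solving the linear system:
  x*      = (1, 3)
  lambda* = (-15.5)
  f(x*)   = 41

x* = (1, 3), lambda* = (-15.5)


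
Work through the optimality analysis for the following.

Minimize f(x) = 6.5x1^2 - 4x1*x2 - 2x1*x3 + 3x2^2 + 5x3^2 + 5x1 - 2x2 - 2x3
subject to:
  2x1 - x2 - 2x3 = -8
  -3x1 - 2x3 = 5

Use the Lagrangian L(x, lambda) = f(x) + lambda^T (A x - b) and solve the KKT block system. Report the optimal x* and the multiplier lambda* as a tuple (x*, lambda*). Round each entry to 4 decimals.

Form the Lagrangian:
  L(x, lambda) = (1/2) x^T Q x + c^T x + lambda^T (A x - b)
Stationarity (grad_x L = 0): Q x + c + A^T lambda = 0.
Primal feasibility: A x = b.

This gives the KKT block system:
  [ Q   A^T ] [ x     ]   [-c ]
  [ A    0  ] [ lambda ] = [ b ]

Solving the linear system:
  x*      = (-2.4983, 0.5083, 1.2475)
  lambda* = (11.0429, -3.3069)
  f(x*)   = 44.4373

x* = (-2.4983, 0.5083, 1.2475), lambda* = (11.0429, -3.3069)


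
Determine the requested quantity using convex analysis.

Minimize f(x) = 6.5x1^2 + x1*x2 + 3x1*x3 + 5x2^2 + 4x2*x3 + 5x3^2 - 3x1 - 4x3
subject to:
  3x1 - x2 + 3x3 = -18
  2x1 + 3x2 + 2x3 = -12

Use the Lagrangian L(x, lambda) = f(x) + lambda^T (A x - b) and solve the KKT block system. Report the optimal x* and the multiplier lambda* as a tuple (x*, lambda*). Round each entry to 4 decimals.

Form the Lagrangian:
  L(x, lambda) = (1/2) x^T Q x + c^T x + lambda^T (A x - b)
Stationarity (grad_x L = 0): Q x + c + A^T lambda = 0.
Primal feasibility: A x = b.

This gives the KKT block system:
  [ Q   A^T ] [ x     ]   [-c ]
  [ A    0  ] [ lambda ] = [ b ]

Solving the linear system:
  x*      = (-2.5294, 0, -3.4706)
  lambda* = (9.6417, 8.6845)
  f(x*)   = 149.6176

x* = (-2.5294, 0, -3.4706), lambda* = (9.6417, 8.6845)


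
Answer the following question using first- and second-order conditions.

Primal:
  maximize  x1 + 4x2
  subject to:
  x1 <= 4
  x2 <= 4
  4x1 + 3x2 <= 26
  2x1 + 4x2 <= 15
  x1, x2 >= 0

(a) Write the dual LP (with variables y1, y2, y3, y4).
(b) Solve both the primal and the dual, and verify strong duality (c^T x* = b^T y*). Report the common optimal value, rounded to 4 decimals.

The standard primal-dual pair for 'max c^T x s.t. A x <= b, x >= 0' is:
  Dual:  min b^T y  s.t.  A^T y >= c,  y >= 0.

So the dual LP is:
  minimize  4y1 + 4y2 + 26y3 + 15y4
  subject to:
    y1 + 4y3 + 2y4 >= 1
    y2 + 3y3 + 4y4 >= 4
    y1, y2, y3, y4 >= 0

Solving the primal: x* = (0, 3.75).
  primal value c^T x* = 15.
Solving the dual: y* = (0, 0, 0, 1).
  dual value b^T y* = 15.
Strong duality: c^T x* = b^T y*. Confirmed.

15


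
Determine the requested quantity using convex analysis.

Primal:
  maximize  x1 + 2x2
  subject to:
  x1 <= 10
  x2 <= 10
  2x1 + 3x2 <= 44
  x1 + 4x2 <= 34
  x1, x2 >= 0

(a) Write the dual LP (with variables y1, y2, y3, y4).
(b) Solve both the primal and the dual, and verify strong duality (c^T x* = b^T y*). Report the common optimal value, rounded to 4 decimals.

The standard primal-dual pair for 'max c^T x s.t. A x <= b, x >= 0' is:
  Dual:  min b^T y  s.t.  A^T y >= c,  y >= 0.

So the dual LP is:
  minimize  10y1 + 10y2 + 44y3 + 34y4
  subject to:
    y1 + 2y3 + y4 >= 1
    y2 + 3y3 + 4y4 >= 2
    y1, y2, y3, y4 >= 0

Solving the primal: x* = (10, 6).
  primal value c^T x* = 22.
Solving the dual: y* = (0.5, 0, 0, 0.5).
  dual value b^T y* = 22.
Strong duality: c^T x* = b^T y*. Confirmed.

22


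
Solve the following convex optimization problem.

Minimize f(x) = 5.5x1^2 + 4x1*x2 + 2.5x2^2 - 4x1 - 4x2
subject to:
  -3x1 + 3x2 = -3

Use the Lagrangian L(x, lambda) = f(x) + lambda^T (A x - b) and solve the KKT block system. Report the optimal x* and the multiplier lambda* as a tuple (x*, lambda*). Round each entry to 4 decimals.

Form the Lagrangian:
  L(x, lambda) = (1/2) x^T Q x + c^T x + lambda^T (A x - b)
Stationarity (grad_x L = 0): Q x + c + A^T lambda = 0.
Primal feasibility: A x = b.

This gives the KKT block system:
  [ Q   A^T ] [ x     ]   [-c ]
  [ A    0  ] [ lambda ] = [ b ]

Solving the linear system:
  x*      = (0.7083, -0.2917)
  lambda* = (0.875)
  f(x*)   = 0.4792

x* = (0.7083, -0.2917), lambda* = (0.875)


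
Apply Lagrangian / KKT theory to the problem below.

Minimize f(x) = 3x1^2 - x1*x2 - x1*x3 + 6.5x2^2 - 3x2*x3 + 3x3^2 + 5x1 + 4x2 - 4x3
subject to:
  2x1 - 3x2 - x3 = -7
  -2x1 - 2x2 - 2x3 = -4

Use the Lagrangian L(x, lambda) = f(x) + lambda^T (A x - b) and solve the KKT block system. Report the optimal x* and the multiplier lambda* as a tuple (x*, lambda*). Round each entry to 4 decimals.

Form the Lagrangian:
  L(x, lambda) = (1/2) x^T Q x + c^T x + lambda^T (A x - b)
Stationarity (grad_x L = 0): Q x + c + A^T lambda = 0.
Primal feasibility: A x = b.

This gives the KKT block system:
  [ Q   A^T ] [ x     ]   [-c ]
  [ A    0  ] [ lambda ] = [ b ]

Solving the linear system:
  x*      = (-0.9897, 1.0154, 1.9743)
  lambda* = (3.2391, 1.2751)
  f(x*)   = 9.4949

x* = (-0.9897, 1.0154, 1.9743), lambda* = (3.2391, 1.2751)


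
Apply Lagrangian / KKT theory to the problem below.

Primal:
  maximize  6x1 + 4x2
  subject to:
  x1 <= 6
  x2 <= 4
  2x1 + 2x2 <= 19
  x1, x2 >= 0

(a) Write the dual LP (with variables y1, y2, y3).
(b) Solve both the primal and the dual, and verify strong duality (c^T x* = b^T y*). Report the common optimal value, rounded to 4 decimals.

The standard primal-dual pair for 'max c^T x s.t. A x <= b, x >= 0' is:
  Dual:  min b^T y  s.t.  A^T y >= c,  y >= 0.

So the dual LP is:
  minimize  6y1 + 4y2 + 19y3
  subject to:
    y1 + 2y3 >= 6
    y2 + 2y3 >= 4
    y1, y2, y3 >= 0

Solving the primal: x* = (6, 3.5).
  primal value c^T x* = 50.
Solving the dual: y* = (2, 0, 2).
  dual value b^T y* = 50.
Strong duality: c^T x* = b^T y*. Confirmed.

50


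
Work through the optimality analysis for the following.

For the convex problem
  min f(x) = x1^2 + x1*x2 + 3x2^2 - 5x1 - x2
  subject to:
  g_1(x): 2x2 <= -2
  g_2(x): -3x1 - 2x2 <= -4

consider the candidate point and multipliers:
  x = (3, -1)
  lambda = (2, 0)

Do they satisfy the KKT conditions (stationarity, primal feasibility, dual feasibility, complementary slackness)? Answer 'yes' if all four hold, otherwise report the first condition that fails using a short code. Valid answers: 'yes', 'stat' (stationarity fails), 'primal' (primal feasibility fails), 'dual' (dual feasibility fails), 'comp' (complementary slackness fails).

Gradient of f: grad f(x) = Q x + c = (0, -4)
Constraint values g_i(x) = a_i^T x - b_i:
  g_1((3, -1)) = 0
  g_2((3, -1)) = -3
Stationarity residual: grad f(x) + sum_i lambda_i a_i = (0, 0)
  -> stationarity OK
Primal feasibility (all g_i <= 0): OK
Dual feasibility (all lambda_i >= 0): OK
Complementary slackness (lambda_i * g_i(x) = 0 for all i): OK

Verdict: yes, KKT holds.

yes


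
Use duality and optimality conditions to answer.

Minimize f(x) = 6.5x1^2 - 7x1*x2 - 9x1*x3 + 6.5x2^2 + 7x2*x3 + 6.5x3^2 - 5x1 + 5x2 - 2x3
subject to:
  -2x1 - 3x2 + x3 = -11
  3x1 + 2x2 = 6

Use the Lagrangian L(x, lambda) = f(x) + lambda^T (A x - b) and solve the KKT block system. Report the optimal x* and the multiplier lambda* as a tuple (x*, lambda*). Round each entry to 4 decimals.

Form the Lagrangian:
  L(x, lambda) = (1/2) x^T Q x + c^T x + lambda^T (A x - b)
Stationarity (grad_x L = 0): Q x + c + A^T lambda = 0.
Primal feasibility: A x = b.

This gives the KKT block system:
  [ Q   A^T ] [ x     ]   [-c ]
  [ A    0  ] [ lambda ] = [ b ]

Solving the linear system:
  x*      = (0.1467, 2.78, -2.3667)
  lambda* = (14.6281, 10.1694)
  f(x*)   = 58.8962

x* = (0.1467, 2.78, -2.3667), lambda* = (14.6281, 10.1694)


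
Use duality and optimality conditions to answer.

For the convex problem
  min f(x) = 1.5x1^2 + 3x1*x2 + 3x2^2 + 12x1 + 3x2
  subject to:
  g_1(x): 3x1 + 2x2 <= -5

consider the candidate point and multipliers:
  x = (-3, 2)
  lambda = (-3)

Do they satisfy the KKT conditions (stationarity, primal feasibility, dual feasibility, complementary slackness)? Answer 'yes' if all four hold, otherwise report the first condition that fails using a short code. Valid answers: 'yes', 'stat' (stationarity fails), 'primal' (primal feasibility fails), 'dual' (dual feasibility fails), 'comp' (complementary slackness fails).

Gradient of f: grad f(x) = Q x + c = (9, 6)
Constraint values g_i(x) = a_i^T x - b_i:
  g_1((-3, 2)) = 0
Stationarity residual: grad f(x) + sum_i lambda_i a_i = (0, 0)
  -> stationarity OK
Primal feasibility (all g_i <= 0): OK
Dual feasibility (all lambda_i >= 0): FAILS
Complementary slackness (lambda_i * g_i(x) = 0 for all i): OK

Verdict: the first failing condition is dual_feasibility -> dual.

dual


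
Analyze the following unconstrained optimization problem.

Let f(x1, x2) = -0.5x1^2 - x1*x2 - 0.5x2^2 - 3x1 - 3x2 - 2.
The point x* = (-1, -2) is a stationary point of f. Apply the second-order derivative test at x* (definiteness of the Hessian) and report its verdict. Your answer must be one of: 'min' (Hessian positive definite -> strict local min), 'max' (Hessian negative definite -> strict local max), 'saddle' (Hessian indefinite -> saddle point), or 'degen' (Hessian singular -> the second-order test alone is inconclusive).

Compute the Hessian H = grad^2 f:
  H = [[-1, -1], [-1, -1]]
Verify stationarity: grad f(x*) = H x* + g = (0, 0).
Eigenvalues of H: -2, 0.
H has a zero eigenvalue (singular; negative semidefinite but not definite), so H is neither positive definite, negative definite, nor indefinite. The second-order test alone is inconclusive -> degen.
(Indeed, f is constant along the null direction of H through x*, so x* is not a strict local extremum.)

degen


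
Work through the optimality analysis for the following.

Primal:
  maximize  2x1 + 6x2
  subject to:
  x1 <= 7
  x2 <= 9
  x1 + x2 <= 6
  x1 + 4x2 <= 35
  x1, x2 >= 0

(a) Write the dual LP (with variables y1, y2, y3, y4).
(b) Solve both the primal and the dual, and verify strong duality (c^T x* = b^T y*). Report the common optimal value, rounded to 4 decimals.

The standard primal-dual pair for 'max c^T x s.t. A x <= b, x >= 0' is:
  Dual:  min b^T y  s.t.  A^T y >= c,  y >= 0.

So the dual LP is:
  minimize  7y1 + 9y2 + 6y3 + 35y4
  subject to:
    y1 + y3 + y4 >= 2
    y2 + y3 + 4y4 >= 6
    y1, y2, y3, y4 >= 0

Solving the primal: x* = (0, 6).
  primal value c^T x* = 36.
Solving the dual: y* = (0, 0, 6, 0).
  dual value b^T y* = 36.
Strong duality: c^T x* = b^T y*. Confirmed.

36


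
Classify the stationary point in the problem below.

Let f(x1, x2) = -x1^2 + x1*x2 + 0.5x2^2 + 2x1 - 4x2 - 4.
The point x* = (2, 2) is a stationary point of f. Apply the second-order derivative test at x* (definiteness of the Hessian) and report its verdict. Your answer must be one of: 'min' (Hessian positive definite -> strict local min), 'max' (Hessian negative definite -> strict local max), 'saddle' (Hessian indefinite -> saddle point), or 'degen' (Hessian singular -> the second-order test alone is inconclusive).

Compute the Hessian H = grad^2 f:
  H = [[-2, 1], [1, 1]]
Verify stationarity: grad f(x*) = H x* + g = (0, 0).
Eigenvalues of H: -2.3028, 1.3028.
Eigenvalues have mixed signs, so H is indefinite -> x* is a saddle point.

saddle


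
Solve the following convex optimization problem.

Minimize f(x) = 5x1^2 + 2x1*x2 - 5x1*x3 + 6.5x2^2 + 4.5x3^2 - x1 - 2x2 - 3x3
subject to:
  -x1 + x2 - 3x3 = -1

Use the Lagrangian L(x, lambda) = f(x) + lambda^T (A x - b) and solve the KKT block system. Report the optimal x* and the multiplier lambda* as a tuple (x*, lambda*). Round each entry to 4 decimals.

Form the Lagrangian:
  L(x, lambda) = (1/2) x^T Q x + c^T x + lambda^T (A x - b)
Stationarity (grad_x L = 0): Q x + c + A^T lambda = 0.
Primal feasibility: A x = b.

This gives the KKT block system:
  [ Q   A^T ] [ x     ]   [-c ]
  [ A    0  ] [ lambda ] = [ b ]

Solving the linear system:
  x*      = (0.1931, 0.1521, 0.3196)
  lambda* = (-0.3629)
  f(x*)   = -0.9095

x* = (0.1931, 0.1521, 0.3196), lambda* = (-0.3629)


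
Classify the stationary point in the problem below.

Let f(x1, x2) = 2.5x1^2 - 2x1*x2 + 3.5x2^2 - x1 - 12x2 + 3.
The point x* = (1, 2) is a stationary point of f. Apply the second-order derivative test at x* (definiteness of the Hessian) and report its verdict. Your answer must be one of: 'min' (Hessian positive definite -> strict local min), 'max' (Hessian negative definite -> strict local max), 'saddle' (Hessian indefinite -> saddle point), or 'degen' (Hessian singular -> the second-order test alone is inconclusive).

Compute the Hessian H = grad^2 f:
  H = [[5, -2], [-2, 7]]
Verify stationarity: grad f(x*) = H x* + g = (0, 0).
Eigenvalues of H: 3.7639, 8.2361.
Both eigenvalues > 0, so H is positive definite -> x* is a strict local min.

min


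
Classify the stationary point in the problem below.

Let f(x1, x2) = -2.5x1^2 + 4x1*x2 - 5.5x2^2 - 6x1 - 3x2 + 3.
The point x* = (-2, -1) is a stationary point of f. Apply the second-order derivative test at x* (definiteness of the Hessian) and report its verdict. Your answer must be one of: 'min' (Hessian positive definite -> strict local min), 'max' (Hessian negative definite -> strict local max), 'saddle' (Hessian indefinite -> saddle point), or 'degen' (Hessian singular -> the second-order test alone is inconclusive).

Compute the Hessian H = grad^2 f:
  H = [[-5, 4], [4, -11]]
Verify stationarity: grad f(x*) = H x* + g = (0, 0).
Eigenvalues of H: -13, -3.
Both eigenvalues < 0, so H is negative definite -> x* is a strict local max.

max


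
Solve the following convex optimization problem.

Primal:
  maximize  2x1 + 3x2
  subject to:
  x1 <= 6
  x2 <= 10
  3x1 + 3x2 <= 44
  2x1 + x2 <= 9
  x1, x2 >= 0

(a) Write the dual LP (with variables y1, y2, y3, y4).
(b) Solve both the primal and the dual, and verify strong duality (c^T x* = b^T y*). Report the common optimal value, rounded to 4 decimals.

The standard primal-dual pair for 'max c^T x s.t. A x <= b, x >= 0' is:
  Dual:  min b^T y  s.t.  A^T y >= c,  y >= 0.

So the dual LP is:
  minimize  6y1 + 10y2 + 44y3 + 9y4
  subject to:
    y1 + 3y3 + 2y4 >= 2
    y2 + 3y3 + y4 >= 3
    y1, y2, y3, y4 >= 0

Solving the primal: x* = (0, 9).
  primal value c^T x* = 27.
Solving the dual: y* = (0, 0, 0, 3).
  dual value b^T y* = 27.
Strong duality: c^T x* = b^T y*. Confirmed.

27


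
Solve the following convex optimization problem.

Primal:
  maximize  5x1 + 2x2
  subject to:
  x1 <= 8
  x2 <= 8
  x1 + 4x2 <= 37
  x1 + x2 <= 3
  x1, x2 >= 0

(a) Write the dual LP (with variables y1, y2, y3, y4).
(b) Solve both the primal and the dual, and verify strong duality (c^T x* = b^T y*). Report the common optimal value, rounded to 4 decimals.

The standard primal-dual pair for 'max c^T x s.t. A x <= b, x >= 0' is:
  Dual:  min b^T y  s.t.  A^T y >= c,  y >= 0.

So the dual LP is:
  minimize  8y1 + 8y2 + 37y3 + 3y4
  subject to:
    y1 + y3 + y4 >= 5
    y2 + 4y3 + y4 >= 2
    y1, y2, y3, y4 >= 0

Solving the primal: x* = (3, 0).
  primal value c^T x* = 15.
Solving the dual: y* = (0, 0, 0, 5).
  dual value b^T y* = 15.
Strong duality: c^T x* = b^T y*. Confirmed.

15


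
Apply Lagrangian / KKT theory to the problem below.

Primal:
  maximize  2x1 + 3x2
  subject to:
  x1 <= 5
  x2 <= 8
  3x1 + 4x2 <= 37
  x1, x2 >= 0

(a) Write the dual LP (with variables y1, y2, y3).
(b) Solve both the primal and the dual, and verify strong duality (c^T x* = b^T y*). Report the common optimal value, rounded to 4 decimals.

The standard primal-dual pair for 'max c^T x s.t. A x <= b, x >= 0' is:
  Dual:  min b^T y  s.t.  A^T y >= c,  y >= 0.

So the dual LP is:
  minimize  5y1 + 8y2 + 37y3
  subject to:
    y1 + 3y3 >= 2
    y2 + 4y3 >= 3
    y1, y2, y3 >= 0

Solving the primal: x* = (1.6667, 8).
  primal value c^T x* = 27.3333.
Solving the dual: y* = (0, 0.3333, 0.6667).
  dual value b^T y* = 27.3333.
Strong duality: c^T x* = b^T y*. Confirmed.

27.3333


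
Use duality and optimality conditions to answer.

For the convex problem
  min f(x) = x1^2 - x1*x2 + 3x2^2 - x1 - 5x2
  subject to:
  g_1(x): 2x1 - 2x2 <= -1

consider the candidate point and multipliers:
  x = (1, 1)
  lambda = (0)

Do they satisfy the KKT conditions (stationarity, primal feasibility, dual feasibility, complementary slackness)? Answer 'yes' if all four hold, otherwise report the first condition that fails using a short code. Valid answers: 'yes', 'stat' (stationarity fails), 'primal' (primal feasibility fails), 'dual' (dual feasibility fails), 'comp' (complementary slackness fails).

Gradient of f: grad f(x) = Q x + c = (0, 0)
Constraint values g_i(x) = a_i^T x - b_i:
  g_1((1, 1)) = 1
Stationarity residual: grad f(x) + sum_i lambda_i a_i = (0, 0)
  -> stationarity OK
Primal feasibility (all g_i <= 0): FAILS
Dual feasibility (all lambda_i >= 0): OK
Complementary slackness (lambda_i * g_i(x) = 0 for all i): OK

Verdict: the first failing condition is primal_feasibility -> primal.

primal


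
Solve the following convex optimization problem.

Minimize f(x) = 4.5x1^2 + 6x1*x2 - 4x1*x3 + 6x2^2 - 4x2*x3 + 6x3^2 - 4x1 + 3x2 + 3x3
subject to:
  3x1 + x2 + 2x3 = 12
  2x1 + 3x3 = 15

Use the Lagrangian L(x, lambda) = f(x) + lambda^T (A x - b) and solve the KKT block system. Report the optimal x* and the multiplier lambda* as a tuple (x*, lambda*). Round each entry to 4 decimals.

Form the Lagrangian:
  L(x, lambda) = (1/2) x^T Q x + c^T x + lambda^T (A x - b)
Stationarity (grad_x L = 0): Q x + c + A^T lambda = 0.
Primal feasibility: A x = b.

This gives the KKT block system:
  [ Q   A^T ] [ x     ]   [-c ]
  [ A    0  ] [ lambda ] = [ b ]

Solving the linear system:
  x*      = (2.5023, -2.1705, 3.3318)
  lambda* = (21.3594, -28.1244)
  f(x*)   = 79.5138

x* = (2.5023, -2.1705, 3.3318), lambda* = (21.3594, -28.1244)


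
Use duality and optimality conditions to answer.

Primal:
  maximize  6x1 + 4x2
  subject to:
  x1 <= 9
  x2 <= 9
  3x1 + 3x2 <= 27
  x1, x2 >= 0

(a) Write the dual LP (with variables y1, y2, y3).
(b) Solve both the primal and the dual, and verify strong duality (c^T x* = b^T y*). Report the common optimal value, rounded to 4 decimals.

The standard primal-dual pair for 'max c^T x s.t. A x <= b, x >= 0' is:
  Dual:  min b^T y  s.t.  A^T y >= c,  y >= 0.

So the dual LP is:
  minimize  9y1 + 9y2 + 27y3
  subject to:
    y1 + 3y3 >= 6
    y2 + 3y3 >= 4
    y1, y2, y3 >= 0

Solving the primal: x* = (9, 0).
  primal value c^T x* = 54.
Solving the dual: y* = (2, 0, 1.3333).
  dual value b^T y* = 54.
Strong duality: c^T x* = b^T y*. Confirmed.

54


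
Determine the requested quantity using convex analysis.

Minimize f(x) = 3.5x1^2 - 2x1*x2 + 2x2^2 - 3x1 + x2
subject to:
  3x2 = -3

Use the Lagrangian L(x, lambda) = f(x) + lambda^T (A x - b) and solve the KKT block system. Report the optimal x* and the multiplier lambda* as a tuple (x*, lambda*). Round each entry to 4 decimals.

Form the Lagrangian:
  L(x, lambda) = (1/2) x^T Q x + c^T x + lambda^T (A x - b)
Stationarity (grad_x L = 0): Q x + c + A^T lambda = 0.
Primal feasibility: A x = b.

This gives the KKT block system:
  [ Q   A^T ] [ x     ]   [-c ]
  [ A    0  ] [ lambda ] = [ b ]

Solving the linear system:
  x*      = (0.1429, -1)
  lambda* = (1.0952)
  f(x*)   = 0.9286

x* = (0.1429, -1), lambda* = (1.0952)


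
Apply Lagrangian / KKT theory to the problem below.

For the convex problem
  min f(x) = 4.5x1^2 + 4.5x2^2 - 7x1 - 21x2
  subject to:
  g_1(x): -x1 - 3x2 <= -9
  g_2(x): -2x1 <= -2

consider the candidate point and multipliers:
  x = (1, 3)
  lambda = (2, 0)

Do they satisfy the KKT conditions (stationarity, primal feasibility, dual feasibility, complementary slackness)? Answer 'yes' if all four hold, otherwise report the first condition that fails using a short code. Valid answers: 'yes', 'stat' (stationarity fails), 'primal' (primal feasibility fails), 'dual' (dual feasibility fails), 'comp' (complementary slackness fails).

Gradient of f: grad f(x) = Q x + c = (2, 6)
Constraint values g_i(x) = a_i^T x - b_i:
  g_1((1, 3)) = -1
  g_2((1, 3)) = 0
Stationarity residual: grad f(x) + sum_i lambda_i a_i = (0, 0)
  -> stationarity OK
Primal feasibility (all g_i <= 0): OK
Dual feasibility (all lambda_i >= 0): OK
Complementary slackness (lambda_i * g_i(x) = 0 for all i): FAILS

Verdict: the first failing condition is complementary_slackness -> comp.

comp


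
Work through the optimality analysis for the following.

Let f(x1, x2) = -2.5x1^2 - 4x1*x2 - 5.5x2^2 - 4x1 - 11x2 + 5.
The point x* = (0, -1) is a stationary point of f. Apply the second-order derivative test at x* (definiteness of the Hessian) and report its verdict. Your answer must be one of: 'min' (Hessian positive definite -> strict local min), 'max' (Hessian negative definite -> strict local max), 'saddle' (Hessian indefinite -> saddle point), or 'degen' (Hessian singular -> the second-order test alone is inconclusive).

Compute the Hessian H = grad^2 f:
  H = [[-5, -4], [-4, -11]]
Verify stationarity: grad f(x*) = H x* + g = (0, 0).
Eigenvalues of H: -13, -3.
Both eigenvalues < 0, so H is negative definite -> x* is a strict local max.

max


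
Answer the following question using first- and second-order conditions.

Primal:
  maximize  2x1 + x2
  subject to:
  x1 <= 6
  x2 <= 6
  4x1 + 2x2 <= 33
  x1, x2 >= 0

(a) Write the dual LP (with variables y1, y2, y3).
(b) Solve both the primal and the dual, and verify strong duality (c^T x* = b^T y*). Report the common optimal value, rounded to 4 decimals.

The standard primal-dual pair for 'max c^T x s.t. A x <= b, x >= 0' is:
  Dual:  min b^T y  s.t.  A^T y >= c,  y >= 0.

So the dual LP is:
  minimize  6y1 + 6y2 + 33y3
  subject to:
    y1 + 4y3 >= 2
    y2 + 2y3 >= 1
    y1, y2, y3 >= 0

Solving the primal: x* = (5.25, 6).
  primal value c^T x* = 16.5.
Solving the dual: y* = (0, 0, 0.5).
  dual value b^T y* = 16.5.
Strong duality: c^T x* = b^T y*. Confirmed.

16.5


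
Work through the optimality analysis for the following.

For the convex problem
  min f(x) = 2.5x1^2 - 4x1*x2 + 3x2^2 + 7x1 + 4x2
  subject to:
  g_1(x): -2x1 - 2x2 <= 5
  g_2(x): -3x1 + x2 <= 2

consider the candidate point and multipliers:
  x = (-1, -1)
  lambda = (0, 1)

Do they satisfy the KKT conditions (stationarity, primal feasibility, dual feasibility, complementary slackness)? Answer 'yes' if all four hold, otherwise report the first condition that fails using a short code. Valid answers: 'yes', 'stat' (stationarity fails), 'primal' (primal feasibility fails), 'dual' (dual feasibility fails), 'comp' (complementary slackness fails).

Gradient of f: grad f(x) = Q x + c = (6, 2)
Constraint values g_i(x) = a_i^T x - b_i:
  g_1((-1, -1)) = -1
  g_2((-1, -1)) = 0
Stationarity residual: grad f(x) + sum_i lambda_i a_i = (3, 3)
  -> stationarity FAILS
Primal feasibility (all g_i <= 0): OK
Dual feasibility (all lambda_i >= 0): OK
Complementary slackness (lambda_i * g_i(x) = 0 for all i): OK

Verdict: the first failing condition is stationarity -> stat.

stat


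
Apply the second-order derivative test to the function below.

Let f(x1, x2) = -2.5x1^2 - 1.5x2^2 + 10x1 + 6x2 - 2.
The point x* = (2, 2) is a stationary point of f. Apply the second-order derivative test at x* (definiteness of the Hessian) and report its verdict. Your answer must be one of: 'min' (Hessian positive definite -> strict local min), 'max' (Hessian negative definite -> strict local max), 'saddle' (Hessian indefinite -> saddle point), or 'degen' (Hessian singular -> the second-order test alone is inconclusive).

Compute the Hessian H = grad^2 f:
  H = [[-5, 0], [0, -3]]
Verify stationarity: grad f(x*) = H x* + g = (0, 0).
Eigenvalues of H: -5, -3.
Both eigenvalues < 0, so H is negative definite -> x* is a strict local max.

max


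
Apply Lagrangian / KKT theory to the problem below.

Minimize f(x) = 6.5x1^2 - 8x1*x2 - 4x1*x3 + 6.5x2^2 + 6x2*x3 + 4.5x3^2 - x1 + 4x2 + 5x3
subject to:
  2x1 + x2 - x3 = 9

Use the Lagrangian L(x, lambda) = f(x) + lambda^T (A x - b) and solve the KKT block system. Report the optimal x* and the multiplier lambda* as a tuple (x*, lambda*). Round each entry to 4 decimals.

Form the Lagrangian:
  L(x, lambda) = (1/2) x^T Q x + c^T x + lambda^T (A x - b)
Stationarity (grad_x L = 0): Q x + c + A^T lambda = 0.
Primal feasibility: A x = b.

This gives the KKT block system:
  [ Q   A^T ] [ x     ]   [-c ]
  [ A    0  ] [ lambda ] = [ b ]

Solving the linear system:
  x*      = (2.1429, 2.5714, -2.1429)
  lambda* = (-7.4286)
  f(x*)   = 32.1429

x* = (2.1429, 2.5714, -2.1429), lambda* = (-7.4286)


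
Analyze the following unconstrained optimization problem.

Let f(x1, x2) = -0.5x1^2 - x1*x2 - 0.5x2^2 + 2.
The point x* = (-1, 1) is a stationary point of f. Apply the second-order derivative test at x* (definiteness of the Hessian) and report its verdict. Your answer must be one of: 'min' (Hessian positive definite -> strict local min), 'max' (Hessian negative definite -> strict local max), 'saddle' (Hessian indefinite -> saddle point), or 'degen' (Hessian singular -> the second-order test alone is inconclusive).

Compute the Hessian H = grad^2 f:
  H = [[-1, -1], [-1, -1]]
Verify stationarity: grad f(x*) = H x* + g = (0, 0).
Eigenvalues of H: -2, 0.
H has a zero eigenvalue (singular; negative semidefinite but not definite), so H is neither positive definite, negative definite, nor indefinite. The second-order test alone is inconclusive -> degen.
(Indeed, f is constant along the null direction of H through x*, so x* is not a strict local extremum.)

degen


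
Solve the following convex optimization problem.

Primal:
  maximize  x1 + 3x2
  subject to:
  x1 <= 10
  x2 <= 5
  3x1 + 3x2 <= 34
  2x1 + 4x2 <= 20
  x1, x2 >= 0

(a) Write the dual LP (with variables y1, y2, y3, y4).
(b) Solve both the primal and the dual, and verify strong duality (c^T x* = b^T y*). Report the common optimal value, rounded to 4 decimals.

The standard primal-dual pair for 'max c^T x s.t. A x <= b, x >= 0' is:
  Dual:  min b^T y  s.t.  A^T y >= c,  y >= 0.

So the dual LP is:
  minimize  10y1 + 5y2 + 34y3 + 20y4
  subject to:
    y1 + 3y3 + 2y4 >= 1
    y2 + 3y3 + 4y4 >= 3
    y1, y2, y3, y4 >= 0

Solving the primal: x* = (0, 5).
  primal value c^T x* = 15.
Solving the dual: y* = (0, 1, 0, 0.5).
  dual value b^T y* = 15.
Strong duality: c^T x* = b^T y*. Confirmed.

15


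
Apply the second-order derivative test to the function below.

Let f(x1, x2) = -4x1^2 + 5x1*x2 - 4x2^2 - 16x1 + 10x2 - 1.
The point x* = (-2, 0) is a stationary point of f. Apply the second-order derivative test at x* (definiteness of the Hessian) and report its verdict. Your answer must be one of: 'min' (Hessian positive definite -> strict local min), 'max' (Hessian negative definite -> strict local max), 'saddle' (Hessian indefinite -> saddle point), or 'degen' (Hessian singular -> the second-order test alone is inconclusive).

Compute the Hessian H = grad^2 f:
  H = [[-8, 5], [5, -8]]
Verify stationarity: grad f(x*) = H x* + g = (0, 0).
Eigenvalues of H: -13, -3.
Both eigenvalues < 0, so H is negative definite -> x* is a strict local max.

max


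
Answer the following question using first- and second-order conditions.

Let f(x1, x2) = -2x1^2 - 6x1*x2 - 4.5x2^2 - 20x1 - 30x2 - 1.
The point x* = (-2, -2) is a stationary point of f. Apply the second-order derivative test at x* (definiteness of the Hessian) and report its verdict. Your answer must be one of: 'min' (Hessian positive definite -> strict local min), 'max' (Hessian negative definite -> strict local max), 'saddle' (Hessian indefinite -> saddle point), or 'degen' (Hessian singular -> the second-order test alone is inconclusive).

Compute the Hessian H = grad^2 f:
  H = [[-4, -6], [-6, -9]]
Verify stationarity: grad f(x*) = H x* + g = (0, 0).
Eigenvalues of H: -13, 0.
H has a zero eigenvalue (singular; negative semidefinite but not definite), so H is neither positive definite, negative definite, nor indefinite. The second-order test alone is inconclusive -> degen.
(Indeed, f is constant along the null direction of H through x*, so x* is not a strict local extremum.)

degen


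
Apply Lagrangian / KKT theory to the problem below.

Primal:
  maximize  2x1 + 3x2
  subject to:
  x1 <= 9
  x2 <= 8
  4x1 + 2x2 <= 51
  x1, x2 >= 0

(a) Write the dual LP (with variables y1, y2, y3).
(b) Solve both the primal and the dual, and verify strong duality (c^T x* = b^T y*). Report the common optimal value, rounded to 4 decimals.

The standard primal-dual pair for 'max c^T x s.t. A x <= b, x >= 0' is:
  Dual:  min b^T y  s.t.  A^T y >= c,  y >= 0.

So the dual LP is:
  minimize  9y1 + 8y2 + 51y3
  subject to:
    y1 + 4y3 >= 2
    y2 + 2y3 >= 3
    y1, y2, y3 >= 0

Solving the primal: x* = (8.75, 8).
  primal value c^T x* = 41.5.
Solving the dual: y* = (0, 2, 0.5).
  dual value b^T y* = 41.5.
Strong duality: c^T x* = b^T y*. Confirmed.

41.5


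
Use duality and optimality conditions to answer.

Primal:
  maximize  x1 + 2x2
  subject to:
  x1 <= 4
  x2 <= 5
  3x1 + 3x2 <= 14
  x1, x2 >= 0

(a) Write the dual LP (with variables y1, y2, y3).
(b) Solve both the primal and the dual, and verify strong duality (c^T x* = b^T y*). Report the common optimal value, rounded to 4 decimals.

The standard primal-dual pair for 'max c^T x s.t. A x <= b, x >= 0' is:
  Dual:  min b^T y  s.t.  A^T y >= c,  y >= 0.

So the dual LP is:
  minimize  4y1 + 5y2 + 14y3
  subject to:
    y1 + 3y3 >= 1
    y2 + 3y3 >= 2
    y1, y2, y3 >= 0

Solving the primal: x* = (0, 4.6667).
  primal value c^T x* = 9.3333.
Solving the dual: y* = (0, 0, 0.6667).
  dual value b^T y* = 9.3333.
Strong duality: c^T x* = b^T y*. Confirmed.

9.3333


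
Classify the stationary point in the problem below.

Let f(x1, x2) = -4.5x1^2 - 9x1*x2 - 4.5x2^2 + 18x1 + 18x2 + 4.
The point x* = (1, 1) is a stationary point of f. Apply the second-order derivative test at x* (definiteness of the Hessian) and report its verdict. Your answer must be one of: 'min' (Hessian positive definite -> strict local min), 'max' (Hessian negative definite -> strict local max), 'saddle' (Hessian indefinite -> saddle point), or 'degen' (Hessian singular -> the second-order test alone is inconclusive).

Compute the Hessian H = grad^2 f:
  H = [[-9, -9], [-9, -9]]
Verify stationarity: grad f(x*) = H x* + g = (0, 0).
Eigenvalues of H: -18, 0.
H has a zero eigenvalue (singular; negative semidefinite but not definite), so H is neither positive definite, negative definite, nor indefinite. The second-order test alone is inconclusive -> degen.
(Indeed, f is constant along the null direction of H through x*, so x* is not a strict local extremum.)

degen


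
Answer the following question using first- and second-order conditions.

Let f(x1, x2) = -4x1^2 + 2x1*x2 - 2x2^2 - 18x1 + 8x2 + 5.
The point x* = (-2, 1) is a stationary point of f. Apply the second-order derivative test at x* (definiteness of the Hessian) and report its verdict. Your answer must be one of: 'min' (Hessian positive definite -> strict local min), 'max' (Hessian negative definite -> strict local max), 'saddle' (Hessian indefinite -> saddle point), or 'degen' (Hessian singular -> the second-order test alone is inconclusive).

Compute the Hessian H = grad^2 f:
  H = [[-8, 2], [2, -4]]
Verify stationarity: grad f(x*) = H x* + g = (0, 0).
Eigenvalues of H: -8.8284, -3.1716.
Both eigenvalues < 0, so H is negative definite -> x* is a strict local max.

max


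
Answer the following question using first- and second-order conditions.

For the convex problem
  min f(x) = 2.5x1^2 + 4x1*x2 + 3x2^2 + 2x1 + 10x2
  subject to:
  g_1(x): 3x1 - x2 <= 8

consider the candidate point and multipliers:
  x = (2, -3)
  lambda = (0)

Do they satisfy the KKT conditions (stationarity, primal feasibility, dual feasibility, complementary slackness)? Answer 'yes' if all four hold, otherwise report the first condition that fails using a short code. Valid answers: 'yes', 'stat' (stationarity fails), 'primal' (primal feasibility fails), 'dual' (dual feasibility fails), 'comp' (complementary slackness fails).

Gradient of f: grad f(x) = Q x + c = (0, 0)
Constraint values g_i(x) = a_i^T x - b_i:
  g_1((2, -3)) = 1
Stationarity residual: grad f(x) + sum_i lambda_i a_i = (0, 0)
  -> stationarity OK
Primal feasibility (all g_i <= 0): FAILS
Dual feasibility (all lambda_i >= 0): OK
Complementary slackness (lambda_i * g_i(x) = 0 for all i): OK

Verdict: the first failing condition is primal_feasibility -> primal.

primal
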